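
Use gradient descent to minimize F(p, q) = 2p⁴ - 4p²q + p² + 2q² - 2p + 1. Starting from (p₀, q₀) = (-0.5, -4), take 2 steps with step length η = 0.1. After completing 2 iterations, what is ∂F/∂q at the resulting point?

-67.8544

∇F = (8p³ - 8pq + 2p - 2, -4p² + 4q)
Step 1: at (-0.5, -4), ∇F = (-20, -17) → (-0.5, -4) − 0.1·(-20, -17) = (1.5, -2.3)
Step 2: at (1.5, -2.3), ∇F = (55.6, -18.2) → (1.5, -2.3) − 0.1·(55.6, -18.2) = (-4.06, -0.48)
∂F/∂q at (-4.06, -0.48) = -67.8544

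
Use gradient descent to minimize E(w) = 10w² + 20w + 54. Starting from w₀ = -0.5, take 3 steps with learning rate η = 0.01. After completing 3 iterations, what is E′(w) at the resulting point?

E′(w) = 20w + 20
Step 1: E′(-0.5) = 10; w₁ = -0.5 − 0.01·10 = -0.6
Step 2: E′(-0.6) = 8; w₂ = -0.6 − 0.01·8 = -0.68
Step 3: E′(-0.68) = 6.4; w₃ = -0.68 − 0.01·6.4 = -0.744
E′(w) at (-0.744) = 5.12

5.12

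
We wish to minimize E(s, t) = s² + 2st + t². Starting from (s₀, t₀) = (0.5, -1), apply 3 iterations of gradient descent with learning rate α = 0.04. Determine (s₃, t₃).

∇E = (2s + 2t, 2s + 2t)
(s₁, t₁) = (0.5, -1) − 0.04·(-1, -1) = (0.54, -0.96)
(s₂, t₂) = (0.54, -0.96) − 0.04·(-0.84, -0.84) = (0.5736, -0.9264)
(s₃, t₃) = (0.5736, -0.9264) − 0.04·(-0.7056, -0.7056) = (0.601824, -0.898176)

(0.601824, -0.898176)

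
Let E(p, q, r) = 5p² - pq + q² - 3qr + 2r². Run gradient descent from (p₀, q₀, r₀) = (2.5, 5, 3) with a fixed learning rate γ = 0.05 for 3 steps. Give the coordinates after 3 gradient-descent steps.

(0.757625, 5.145875, 3.39225)

∇E = (10p - q, -p + 2q - 3r, -3q + 4r)
Step 1: at (2.5, 5, 3), ∇E = (20, -1.5, -3) → (2.5, 5, 3) − 0.05·(20, -1.5, -3) = (1.5, 5.075, 3.15)
Step 2: at (1.5, 5.075, 3.15), ∇E = (9.925, -0.8, -2.625) → (1.5, 5.075, 3.15) − 0.05·(9.925, -0.8, -2.625) = (1.00375, 5.115, 3.28125)
Step 3: at (1.00375, 5.115, 3.28125), ∇E = (4.9225, -0.6175, -2.22) → (1.00375, 5.115, 3.28125) − 0.05·(4.9225, -0.6175, -2.22) = (0.757625, 5.145875, 3.39225)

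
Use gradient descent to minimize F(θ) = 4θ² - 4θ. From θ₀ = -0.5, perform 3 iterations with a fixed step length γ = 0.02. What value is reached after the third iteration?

F′(θ) = 8θ - 4
Step 1: F′(-0.5) = -8; θ₁ = -0.5 − 0.02·(-8) = -0.34
Step 2: F′(-0.34) = -6.72; θ₂ = -0.34 − 0.02·(-6.72) = -0.2056
Step 3: F′(-0.2056) = -5.6448; θ₃ = -0.2056 − 0.02·(-5.6448) = -0.092704

-0.092704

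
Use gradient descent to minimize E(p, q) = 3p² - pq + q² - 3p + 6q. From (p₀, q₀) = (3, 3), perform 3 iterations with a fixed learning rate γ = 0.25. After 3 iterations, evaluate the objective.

∇E = (6p - q - 3, -p + 2q + 6)
Step 1: at (3, 3), ∇E = (12, 9) → (3, 3) − 0.25·(12, 9) = (0, 0.75)
Step 2: at (0, 0.75), ∇E = (-3.75, 7.5) → (0, 0.75) − 0.25·(-3.75, 7.5) = (0.9375, -1.125)
Step 3: at (0.9375, -1.125), ∇E = (3.75, 2.8125) → (0.9375, -1.125) − 0.25·(3.75, 2.8125) = (0, -1.828125)
E(0, -1.828125) = -7.626708984375

-7.626708984375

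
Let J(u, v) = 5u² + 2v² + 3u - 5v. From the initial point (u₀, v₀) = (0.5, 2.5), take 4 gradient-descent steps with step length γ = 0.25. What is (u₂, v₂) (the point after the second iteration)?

∇J = (10u + 3, 4v - 5)
Step 1: at (0.5, 2.5), ∇J = (8, 5) → (0.5, 2.5) − 0.25·(8, 5) = (-1.5, 1.25)
Step 2: at (-1.5, 1.25), ∇J = (-12, 0) → (-1.5, 1.25) − 0.25·(-12, 0) = (1.5, 1.25)

(1.5, 1.25)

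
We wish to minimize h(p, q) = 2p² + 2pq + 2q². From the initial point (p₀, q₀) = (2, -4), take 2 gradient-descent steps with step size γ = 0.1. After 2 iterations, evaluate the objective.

7.5264

∇h = (4p + 2q, 2p + 4q)
(p₁, q₁) = (2, -4) − 0.1·(0, -12) = (2, -2.8)
(p₂, q₂) = (2, -2.8) − 0.1·(2.4, -7.2) = (1.76, -2.08)
h(1.76, -2.08) = 7.5264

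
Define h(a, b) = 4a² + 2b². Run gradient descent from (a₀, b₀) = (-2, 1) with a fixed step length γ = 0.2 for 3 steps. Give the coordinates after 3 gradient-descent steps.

(0.432, 0.008)

∇h = (8a, 4b)
(a₁, b₁) = (-2, 1) − 0.2·(-16, 4) = (1.2, 0.2)
(a₂, b₂) = (1.2, 0.2) − 0.2·(9.6, 0.8) = (-0.72, 0.04)
(a₃, b₃) = (-0.72, 0.04) − 0.2·(-5.76, 0.16) = (0.432, 0.008)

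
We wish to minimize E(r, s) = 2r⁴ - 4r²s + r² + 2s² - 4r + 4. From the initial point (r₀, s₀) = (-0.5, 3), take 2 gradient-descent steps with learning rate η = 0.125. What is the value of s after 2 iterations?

∇E = (8r³ - 8rs + 2r - 4, -4r² + 4s)
Step 1: at (-0.5, 3), ∇E = (6, 11) → (-0.5, 3) − 0.125·(6, 11) = (-1.25, 1.625)
Step 2: at (-1.25, 1.625), ∇E = (-5.875, 0.25) → (-1.25, 1.625) − 0.125·(-5.875, 0.25) = (-0.515625, 1.59375)
s = 1.59375

1.59375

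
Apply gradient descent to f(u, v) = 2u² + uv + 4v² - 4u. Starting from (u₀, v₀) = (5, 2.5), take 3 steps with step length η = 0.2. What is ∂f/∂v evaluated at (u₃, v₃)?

-7.584

∇f = (4u + v - 4, u + 8v)
(u₁, v₁) = (5, 2.5) − 0.2·(18.5, 25) = (1.3, -2.5)
(u₂, v₂) = (1.3, -2.5) − 0.2·(-1.3, -18.7) = (1.56, 1.24)
(u₃, v₃) = (1.56, 1.24) − 0.2·(3.48, 11.48) = (0.864, -1.056)
∂f/∂v at (0.864, -1.056) = -7.584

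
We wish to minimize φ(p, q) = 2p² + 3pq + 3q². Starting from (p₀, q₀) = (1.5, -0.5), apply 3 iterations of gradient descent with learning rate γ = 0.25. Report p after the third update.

∇φ = (4p + 3q, 3p + 6q)
Step 1: at (1.5, -0.5), ∇φ = (4.5, 1.5) → (1.5, -0.5) − 0.25·(4.5, 1.5) = (0.375, -0.875)
Step 2: at (0.375, -0.875), ∇φ = (-1.125, -4.125) → (0.375, -0.875) − 0.25·(-1.125, -4.125) = (0.65625, 0.15625)
Step 3: at (0.65625, 0.15625), ∇φ = (3.09375, 2.90625) → (0.65625, 0.15625) − 0.25·(3.09375, 2.90625) = (-0.1171875, -0.5703125)
p = -0.1171875

-0.1171875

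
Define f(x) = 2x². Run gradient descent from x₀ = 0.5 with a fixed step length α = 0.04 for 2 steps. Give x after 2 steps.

0.3528

f′(x) = 4x
x₁ = 0.5 − 0.04·2 = 0.42
x₂ = 0.42 − 0.04·1.68 = 0.3528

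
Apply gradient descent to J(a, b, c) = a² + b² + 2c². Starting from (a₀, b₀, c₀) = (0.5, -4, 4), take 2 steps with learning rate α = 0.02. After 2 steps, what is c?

3.3856

∇J = (2a, 2b, 4c)
(a₁, b₁, c₁) = (0.5, -4, 4) − 0.02·(1, -8, 16) = (0.48, -3.84, 3.68)
(a₂, b₂, c₂) = (0.48, -3.84, 3.68) − 0.02·(0.96, -7.68, 14.72) = (0.4608, -3.6864, 3.3856)
c = 3.3856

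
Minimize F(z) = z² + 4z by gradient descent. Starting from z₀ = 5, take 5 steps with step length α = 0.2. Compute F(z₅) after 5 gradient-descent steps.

F′(z) = 2z + 4
z₁ = 5 − 0.2·14 = 2.2
z₂ = 2.2 − 0.2·8.4 = 0.52
z₃ = 0.52 − 0.2·5.04 = -0.488
z₄ = -0.488 − 0.2·3.024 = -1.0928
z₅ = -1.0928 − 0.2·1.8144 = -1.45568
F(-1.45568) = -3.7037157376

-3.7037157376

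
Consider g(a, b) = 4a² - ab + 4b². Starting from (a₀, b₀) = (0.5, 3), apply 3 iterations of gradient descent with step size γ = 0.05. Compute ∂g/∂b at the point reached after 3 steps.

5.235875

∇g = (8a - b, -a + 8b)
Step 1: at (0.5, 3), ∇g = (1, 23.5) → (0.5, 3) − 0.05·(1, 23.5) = (0.45, 1.825)
Step 2: at (0.45, 1.825), ∇g = (1.775, 14.15) → (0.45, 1.825) − 0.05·(1.775, 14.15) = (0.36125, 1.1175)
Step 3: at (0.36125, 1.1175), ∇g = (1.7725, 8.57875) → (0.36125, 1.1175) − 0.05·(1.7725, 8.57875) = (0.272625, 0.6885625)
∂g/∂b at (0.272625, 0.6885625) = 5.235875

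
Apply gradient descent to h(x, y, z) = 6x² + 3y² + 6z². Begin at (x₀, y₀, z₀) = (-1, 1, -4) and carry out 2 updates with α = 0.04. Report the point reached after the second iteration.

∇h = (12x, 6y, 12z)
Step 1: at (-1, 1, -4), ∇h = (-12, 6, -48) → (-1, 1, -4) − 0.04·(-12, 6, -48) = (-0.52, 0.76, -2.08)
Step 2: at (-0.52, 0.76, -2.08), ∇h = (-6.24, 4.56, -24.96) → (-0.52, 0.76, -2.08) − 0.04·(-6.24, 4.56, -24.96) = (-0.2704, 0.5776, -1.0816)

(-0.2704, 0.5776, -1.0816)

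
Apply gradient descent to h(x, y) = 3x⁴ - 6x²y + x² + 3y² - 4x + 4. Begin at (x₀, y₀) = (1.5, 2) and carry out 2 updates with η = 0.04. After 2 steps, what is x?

∇h = (12x³ - 12xy + 2x - 4, -6x² + 6y)
Step 1: at (1.5, 2), ∇h = (3.5, -1.5) → (1.5, 2) − 0.04·(3.5, -1.5) = (1.36, 2.06)
Step 2: at (1.36, 2.06), ∇h = (-4.713728, 1.2624) → (1.36, 2.06) − 0.04·(-4.713728, 1.2624) = (1.54854912, 2.009504)
x = 1.54854912

1.54854912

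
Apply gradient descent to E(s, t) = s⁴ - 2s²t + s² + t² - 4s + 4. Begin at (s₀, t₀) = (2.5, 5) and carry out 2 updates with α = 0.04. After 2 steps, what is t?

∇E = (4s³ - 4st + 2s - 4, -2s² + 2t)
(s₁, t₁) = (2.5, 5) − 0.04·(13.5, -2.5) = (1.96, 5.1)
(s₂, t₂) = (1.96, 5.1) − 0.04·(-9.945856, 2.5168) = (2.35783424, 4.999328)
t = 4.999328

4.999328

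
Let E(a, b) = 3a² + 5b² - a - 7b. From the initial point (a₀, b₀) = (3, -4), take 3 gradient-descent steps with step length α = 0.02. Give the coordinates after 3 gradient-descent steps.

(2.097504, -1.7064)

∇E = (6a - 1, 10b - 7)
(a₁, b₁) = (3, -4) − 0.02·(17, -47) = (2.66, -3.06)
(a₂, b₂) = (2.66, -3.06) − 0.02·(14.96, -37.6) = (2.3608, -2.308)
(a₃, b₃) = (2.3608, -2.308) − 0.02·(13.1648, -30.08) = (2.097504, -1.7064)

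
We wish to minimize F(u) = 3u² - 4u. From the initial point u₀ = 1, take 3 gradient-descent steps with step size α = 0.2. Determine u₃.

F′(u) = 6u - 4
u₁ = 1 − 0.2·2 = 0.6
u₂ = 0.6 − 0.2·(-0.4) = 0.68
u₃ = 0.68 − 0.2·0.08 = 0.664

0.664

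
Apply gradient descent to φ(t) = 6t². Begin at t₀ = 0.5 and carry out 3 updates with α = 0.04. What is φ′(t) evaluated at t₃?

φ′(t) = 12t
Step 1: φ′(0.5) = 6; t₁ = 0.5 − 0.04·6 = 0.26
Step 2: φ′(0.26) = 3.12; t₂ = 0.26 − 0.04·3.12 = 0.1352
Step 3: φ′(0.1352) = 1.6224; t₃ = 0.1352 − 0.04·1.6224 = 0.070304
φ′(t) at (0.070304) = 0.843648

0.843648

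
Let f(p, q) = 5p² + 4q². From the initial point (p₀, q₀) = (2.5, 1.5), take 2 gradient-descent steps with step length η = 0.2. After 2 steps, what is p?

2.5

∇f = (10p, 8q)
(p₁, q₁) = (2.5, 1.5) − 0.2·(25, 12) = (-2.5, -0.9)
(p₂, q₂) = (-2.5, -0.9) − 0.2·(-25, -7.2) = (2.5, 0.54)
p = 2.5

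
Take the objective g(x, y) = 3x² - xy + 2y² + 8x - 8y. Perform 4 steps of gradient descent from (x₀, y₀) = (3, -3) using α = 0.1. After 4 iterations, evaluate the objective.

-10.69173666

∇g = (6x - y + 8, -x + 4y - 8)
(x₁, y₁) = (3, -3) − 0.1·(29, -23) = (0.1, -0.7)
(x₂, y₂) = (0.1, -0.7) − 0.1·(9.3, -10.9) = (-0.83, 0.39)
(x₃, y₃) = (-0.83, 0.39) − 0.1·(2.63, -5.61) = (-1.093, 0.951)
(x₄, y₄) = (-1.093, 0.951) − 0.1·(0.491, -3.103) = (-1.1421, 1.2613)
g(-1.1421, 1.2613) = -10.69173666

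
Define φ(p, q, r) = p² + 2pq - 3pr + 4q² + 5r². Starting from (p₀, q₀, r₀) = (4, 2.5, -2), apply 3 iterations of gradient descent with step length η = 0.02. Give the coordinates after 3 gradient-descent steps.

(3.07172, 1.114592, -0.49768)

∇φ = (2p + 2q - 3r, 2p + 8q, -3p + 10r)
(p₁, q₁, r₁) = (4, 2.5, -2) − 0.02·(19, 28, -32) = (3.62, 1.94, -1.36)
(p₂, q₂, r₂) = (3.62, 1.94, -1.36) − 0.02·(15.2, 22.76, -24.46) = (3.316, 1.4848, -0.8708)
(p₃, q₃, r₃) = (3.316, 1.4848, -0.8708) − 0.02·(12.214, 18.5104, -18.656) = (3.07172, 1.114592, -0.49768)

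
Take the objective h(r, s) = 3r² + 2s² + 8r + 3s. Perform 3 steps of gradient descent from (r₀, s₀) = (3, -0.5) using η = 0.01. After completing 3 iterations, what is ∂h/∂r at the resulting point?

∇h = (6r + 8, 4s + 3)
Step 1: at (3, -0.5), ∇h = (26, 1) → (3, -0.5) − 0.01·(26, 1) = (2.74, -0.51)
Step 2: at (2.74, -0.51), ∇h = (24.44, 0.96) → (2.74, -0.51) − 0.01·(24.44, 0.96) = (2.4956, -0.5196)
Step 3: at (2.4956, -0.5196), ∇h = (22.9736, 0.9216) → (2.4956, -0.5196) − 0.01·(22.9736, 0.9216) = (2.265864, -0.528816)
∂h/∂r at (2.265864, -0.528816) = 21.595184

21.595184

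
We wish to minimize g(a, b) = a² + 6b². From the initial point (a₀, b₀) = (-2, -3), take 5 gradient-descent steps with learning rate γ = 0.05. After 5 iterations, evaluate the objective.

∇g = (2a, 12b)
(a₁, b₁) = (-2, -3) − 0.05·(-4, -36) = (-1.8, -1.2)
(a₂, b₂) = (-1.8, -1.2) − 0.05·(-3.6, -14.4) = (-1.62, -0.48)
(a₃, b₃) = (-1.62, -0.48) − 0.05·(-3.24, -5.76) = (-1.458, -0.192)
(a₄, b₄) = (-1.458, -0.192) − 0.05·(-2.916, -2.304) = (-1.3122, -0.0768)
(a₅, b₅) = (-1.3122, -0.0768) − 0.05·(-2.6244, -0.9216) = (-1.18098, -0.03072)
g(-1.18098, -0.03072) = 1.4003760708

1.4003760708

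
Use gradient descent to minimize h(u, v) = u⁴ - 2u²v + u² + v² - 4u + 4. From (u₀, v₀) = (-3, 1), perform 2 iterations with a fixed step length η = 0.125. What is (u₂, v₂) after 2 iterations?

(-514.8828125, 28.515625)

∇h = (4u³ - 4uv + 2u - 4, -2u² + 2v)
Step 1: at (-3, 1), ∇h = (-106, -16) → (-3, 1) − 0.125·(-106, -16) = (10.25, 3)
Step 2: at (10.25, 3), ∇h = (4201.0625, -204.125) → (10.25, 3) − 0.125·(4201.0625, -204.125) = (-514.8828125, 28.515625)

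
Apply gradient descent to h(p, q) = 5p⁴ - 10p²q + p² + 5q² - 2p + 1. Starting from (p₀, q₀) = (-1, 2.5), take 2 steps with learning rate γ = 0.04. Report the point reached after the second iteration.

(1.8941312, 2.80464)

∇h = (20p³ - 20pq + 2p - 2, -10p² + 10q)
(p₁, q₁) = (-1, 2.5) − 0.04·(26, 15) = (-2.04, 1.9)
(p₂, q₂) = (-2.04, 1.9) − 0.04·(-98.35328, -22.616) = (1.8941312, 2.80464)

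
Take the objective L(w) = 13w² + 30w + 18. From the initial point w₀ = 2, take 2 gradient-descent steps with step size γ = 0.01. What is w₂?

L′(w) = 26w + 30
Step 1: L′(2) = 82; w₁ = 2 − 0.01·82 = 1.18
Step 2: L′(1.18) = 60.68; w₂ = 1.18 − 0.01·60.68 = 0.5732

0.5732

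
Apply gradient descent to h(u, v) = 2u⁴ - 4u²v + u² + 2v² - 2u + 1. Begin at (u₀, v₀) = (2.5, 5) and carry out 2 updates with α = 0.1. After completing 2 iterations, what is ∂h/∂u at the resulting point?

∇h = (8u³ - 8uv + 2u - 2, -4u² + 4v)
Step 1: at (2.5, 5), ∇h = (28, -5) → (2.5, 5) − 0.1·(28, -5) = (-0.3, 5.5)
Step 2: at (-0.3, 5.5), ∇h = (10.384, 21.64) → (-0.3, 5.5) − 0.1·(10.384, 21.64) = (-1.3384, 3.336)
∂h/∂u at (-1.3384, 3.336) = 11.862455943168

11.862455943168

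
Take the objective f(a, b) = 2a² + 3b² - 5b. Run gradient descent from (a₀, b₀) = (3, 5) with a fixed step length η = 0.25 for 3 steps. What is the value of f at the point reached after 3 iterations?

∇f = (4a, 6b - 5)
Step 1: at (3, 5), ∇f = (12, 25) → (3, 5) − 0.25·(12, 25) = (0, -1.25)
Step 2: at (0, -1.25), ∇f = (0, -12.5) → (0, -1.25) − 0.25·(0, -12.5) = (0, 1.875)
Step 3: at (0, 1.875), ∇f = (0, 6.25) → (0, 1.875) − 0.25·(0, 6.25) = (0, 0.3125)
f(0, 0.3125) = -1.26953125

-1.26953125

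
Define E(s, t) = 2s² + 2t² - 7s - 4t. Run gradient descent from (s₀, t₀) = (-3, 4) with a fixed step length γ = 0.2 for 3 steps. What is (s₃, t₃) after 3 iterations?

(1.712, 1.024)

∇E = (4s - 7, 4t - 4)
(s₁, t₁) = (-3, 4) − 0.2·(-19, 12) = (0.8, 1.6)
(s₂, t₂) = (0.8, 1.6) − 0.2·(-3.8, 2.4) = (1.56, 1.12)
(s₃, t₃) = (1.56, 1.12) − 0.2·(-0.76, 0.48) = (1.712, 1.024)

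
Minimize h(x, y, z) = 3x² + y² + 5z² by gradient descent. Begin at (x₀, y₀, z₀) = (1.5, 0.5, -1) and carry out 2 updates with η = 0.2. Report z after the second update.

∇h = (6x, 2y, 10z)
Step 1: at (1.5, 0.5, -1), ∇h = (9, 1, -10) → (1.5, 0.5, -1) − 0.2·(9, 1, -10) = (-0.3, 0.3, 1)
Step 2: at (-0.3, 0.3, 1), ∇h = (-1.8, 0.6, 10) → (-0.3, 0.3, 1) − 0.2·(-1.8, 0.6, 10) = (0.06, 0.18, -1)
z = -1

-1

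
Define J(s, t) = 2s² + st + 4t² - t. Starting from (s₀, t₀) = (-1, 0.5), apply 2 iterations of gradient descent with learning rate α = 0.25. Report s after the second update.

0

∇J = (4s + t, s + 8t - 1)
Step 1: at (-1, 0.5), ∇J = (-3.5, 2) → (-1, 0.5) − 0.25·(-3.5, 2) = (-0.125, 0)
Step 2: at (-0.125, 0), ∇J = (-0.5, -1.125) → (-0.125, 0) − 0.25·(-0.5, -1.125) = (0, 0.28125)
s = 0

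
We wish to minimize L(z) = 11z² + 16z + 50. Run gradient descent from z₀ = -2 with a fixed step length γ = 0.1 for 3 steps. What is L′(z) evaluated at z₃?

48.384

L′(z) = 22z + 16
z₁ = -2 − 0.1·(-28) = 0.8
z₂ = 0.8 − 0.1·33.6 = -2.56
z₃ = -2.56 − 0.1·(-40.32) = 1.472
L′(z) at (1.472) = 48.384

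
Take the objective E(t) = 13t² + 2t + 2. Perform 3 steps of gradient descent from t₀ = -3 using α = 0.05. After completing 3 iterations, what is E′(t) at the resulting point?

2.052

E′(t) = 26t + 2
t₁ = -3 − 0.05·(-76) = 0.8
t₂ = 0.8 − 0.05·22.8 = -0.34
t₃ = -0.34 − 0.05·(-6.84) = 0.002
E′(t) at (0.002) = 2.052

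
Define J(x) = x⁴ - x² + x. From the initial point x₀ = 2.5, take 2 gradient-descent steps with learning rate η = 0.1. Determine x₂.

J′(x) = 4x³ - 2x + 1
x₁ = 2.5 − 0.1·58.5 = -3.35
x₂ = -3.35 − 0.1·(-142.6815) = 10.91815

10.91815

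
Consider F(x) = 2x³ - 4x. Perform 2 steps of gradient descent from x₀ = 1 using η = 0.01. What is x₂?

F′(x) = 6x² - 4
Step 1: F′(1) = 2; x₁ = 1 − 0.01·2 = 0.98
Step 2: F′(0.98) = 1.7624; x₂ = 0.98 − 0.01·1.7624 = 0.962376

0.962376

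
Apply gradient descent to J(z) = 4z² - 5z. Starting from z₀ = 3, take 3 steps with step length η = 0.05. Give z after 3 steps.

J′(z) = 8z - 5
Step 1: J′(3) = 19; z₁ = 3 − 0.05·19 = 2.05
Step 2: J′(2.05) = 11.4; z₂ = 2.05 − 0.05·11.4 = 1.48
Step 3: J′(1.48) = 6.84; z₃ = 1.48 − 0.05·6.84 = 1.138

1.138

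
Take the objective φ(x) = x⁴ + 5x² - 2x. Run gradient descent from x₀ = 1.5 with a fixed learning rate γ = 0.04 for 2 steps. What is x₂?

0.33037056

φ′(x) = 4x³ + 10x - 2
x₁ = 1.5 − 0.04·26.5 = 0.44
x₂ = 0.44 − 0.04·2.740736 = 0.33037056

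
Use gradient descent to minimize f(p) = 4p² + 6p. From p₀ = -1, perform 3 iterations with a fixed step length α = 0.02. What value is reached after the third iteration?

-0.898176

f′(p) = 8p + 6
p₁ = -1 − 0.02·(-2) = -0.96
p₂ = -0.96 − 0.02·(-1.68) = -0.9264
p₃ = -0.9264 − 0.02·(-1.4112) = -0.898176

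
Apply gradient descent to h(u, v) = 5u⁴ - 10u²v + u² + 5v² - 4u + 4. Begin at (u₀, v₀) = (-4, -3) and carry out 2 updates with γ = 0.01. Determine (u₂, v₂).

(-281.4711936, 11.82424)

∇h = (20u³ - 20uv + 2u - 4, -10u² + 10v)
(u₁, v₁) = (-4, -3) − 0.01·(-1532, -190) = (11.32, -1.1)
(u₂, v₂) = (11.32, -1.1) − 0.01·(29279.11936, -1292.424) = (-281.4711936, 11.82424)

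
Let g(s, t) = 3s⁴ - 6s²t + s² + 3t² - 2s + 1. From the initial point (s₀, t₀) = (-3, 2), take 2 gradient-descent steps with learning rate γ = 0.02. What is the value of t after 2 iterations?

3.08

∇g = (12s³ - 12st + 2s - 2, -6s² + 6t)
Step 1: at (-3, 2), ∇g = (-260, -42) → (-3, 2) − 0.02·(-260, -42) = (2.2, 2.84)
Step 2: at (2.2, 2.84), ∇g = (55.2, -12) → (2.2, 2.84) − 0.02·(55.2, -12) = (1.096, 3.08)
t = 3.08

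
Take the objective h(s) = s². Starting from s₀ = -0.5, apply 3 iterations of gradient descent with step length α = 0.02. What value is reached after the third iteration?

-0.442368

h′(s) = 2s
s₁ = -0.5 − 0.02·(-1) = -0.48
s₂ = -0.48 − 0.02·(-0.96) = -0.4608
s₃ = -0.4608 − 0.02·(-0.9216) = -0.442368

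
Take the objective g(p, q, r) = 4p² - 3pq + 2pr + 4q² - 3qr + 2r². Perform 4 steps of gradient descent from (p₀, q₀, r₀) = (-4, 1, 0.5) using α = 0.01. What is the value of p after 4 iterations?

-2.83211225

∇g = (8p - 3q + 2r, -3p + 8q - 3r, 2p - 3q + 4r)
Step 1: at (-4, 1, 0.5), ∇g = (-34, 18.5, -9) → (-4, 1, 0.5) − 0.01·(-34, 18.5, -9) = (-3.66, 0.815, 0.59)
Step 2: at (-3.66, 0.815, 0.59), ∇g = (-30.545, 15.73, -7.405) → (-3.66, 0.815, 0.59) − 0.01·(-30.545, 15.73, -7.405) = (-3.35455, 0.6577, 0.66405)
Step 3: at (-3.35455, 0.6577, 0.66405), ∇g = (-27.4814, 13.3331, -6.026) → (-3.35455, 0.6577, 0.66405) − 0.01·(-27.4814, 13.3331, -6.026) = (-3.079736, 0.524369, 0.72431)
Step 4: at (-3.079736, 0.524369, 0.72431), ∇g = (-24.762375, 11.26123, -4.835339) → (-3.079736, 0.524369, 0.72431) − 0.01·(-24.762375, 11.26123, -4.835339) = (-2.83211225, 0.4117567, 0.77266339)
p = -2.83211225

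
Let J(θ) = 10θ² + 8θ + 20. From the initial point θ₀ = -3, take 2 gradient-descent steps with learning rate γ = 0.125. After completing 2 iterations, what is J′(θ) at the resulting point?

J′(θ) = 20θ + 8
Step 1: J′(-3) = -52; θ₁ = -3 − 0.125·(-52) = 3.5
Step 2: J′(3.5) = 78; θ₂ = 3.5 − 0.125·78 = -6.25
J′(θ) at (-6.25) = -117

-117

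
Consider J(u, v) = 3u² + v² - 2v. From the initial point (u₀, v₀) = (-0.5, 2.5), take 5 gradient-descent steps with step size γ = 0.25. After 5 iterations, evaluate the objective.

-0.9970703125

∇J = (6u, 2v - 2)
Step 1: at (-0.5, 2.5), ∇J = (-3, 3) → (-0.5, 2.5) − 0.25·(-3, 3) = (0.25, 1.75)
Step 2: at (0.25, 1.75), ∇J = (1.5, 1.5) → (0.25, 1.75) − 0.25·(1.5, 1.5) = (-0.125, 1.375)
Step 3: at (-0.125, 1.375), ∇J = (-0.75, 0.75) → (-0.125, 1.375) − 0.25·(-0.75, 0.75) = (0.0625, 1.1875)
Step 4: at (0.0625, 1.1875), ∇J = (0.375, 0.375) → (0.0625, 1.1875) − 0.25·(0.375, 0.375) = (-0.03125, 1.09375)
Step 5: at (-0.03125, 1.09375), ∇J = (-0.1875, 0.1875) → (-0.03125, 1.09375) − 0.25·(-0.1875, 0.1875) = (0.015625, 1.046875)
J(0.015625, 1.046875) = -0.9970703125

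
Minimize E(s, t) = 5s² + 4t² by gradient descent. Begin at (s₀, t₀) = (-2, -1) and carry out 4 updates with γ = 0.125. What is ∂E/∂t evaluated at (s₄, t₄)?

∇E = (10s, 8t)
(s₁, t₁) = (-2, -1) − 0.125·(-20, -8) = (0.5, 0)
(s₂, t₂) = (0.5, 0) − 0.125·(5, 0) = (-0.125, 0)
(s₃, t₃) = (-0.125, 0) − 0.125·(-1.25, 0) = (0.03125, 0)
(s₄, t₄) = (0.03125, 0) − 0.125·(0.3125, 0) = (-0.0078125, 0)
∂E/∂t at (-0.0078125, 0) = 0

0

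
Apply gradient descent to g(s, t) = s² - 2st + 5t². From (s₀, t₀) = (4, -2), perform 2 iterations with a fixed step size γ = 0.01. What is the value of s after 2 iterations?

3.768

∇g = (2s - 2t, -2s + 10t)
Step 1: at (4, -2), ∇g = (12, -28) → (4, -2) − 0.01·(12, -28) = (3.88, -1.72)
Step 2: at (3.88, -1.72), ∇g = (11.2, -24.96) → (3.88, -1.72) − 0.01·(11.2, -24.96) = (3.768, -1.4704)
s = 3.768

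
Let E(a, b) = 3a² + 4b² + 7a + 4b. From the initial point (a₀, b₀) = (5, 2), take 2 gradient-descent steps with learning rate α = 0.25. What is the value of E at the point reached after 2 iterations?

27.046875

∇E = (6a + 7, 8b + 4)
Step 1: at (5, 2), ∇E = (37, 20) → (5, 2) − 0.25·(37, 20) = (-4.25, -3)
Step 2: at (-4.25, -3), ∇E = (-18.5, -20) → (-4.25, -3) − 0.25·(-18.5, -20) = (0.375, 2)
E(0.375, 2) = 27.046875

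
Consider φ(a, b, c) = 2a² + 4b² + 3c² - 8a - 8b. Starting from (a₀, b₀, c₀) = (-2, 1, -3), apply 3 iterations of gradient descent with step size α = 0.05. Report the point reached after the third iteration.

∇φ = (4a - 8, 8b - 8, 6c)
Step 1: at (-2, 1, -3), ∇φ = (-16, 0, -18) → (-2, 1, -3) − 0.05·(-16, 0, -18) = (-1.2, 1, -2.1)
Step 2: at (-1.2, 1, -2.1), ∇φ = (-12.8, 0, -12.6) → (-1.2, 1, -2.1) − 0.05·(-12.8, 0, -12.6) = (-0.56, 1, -1.47)
Step 3: at (-0.56, 1, -1.47), ∇φ = (-10.24, 0, -8.82) → (-0.56, 1, -1.47) − 0.05·(-10.24, 0, -8.82) = (-0.048, 1, -1.029)

(-0.048, 1, -1.029)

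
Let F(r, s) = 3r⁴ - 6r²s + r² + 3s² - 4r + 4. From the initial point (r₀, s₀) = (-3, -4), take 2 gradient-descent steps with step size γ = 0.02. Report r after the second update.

-65.21603584

∇F = (12r³ - 12rs + 2r - 4, -6r² + 6s)
Step 1: at (-3, -4), ∇F = (-478, -78) → (-3, -4) − 0.02·(-478, -78) = (6.56, -2.44)
Step 2: at (6.56, -2.44), ∇F = (3588.801792, -272.8416) → (6.56, -2.44) − 0.02·(3588.801792, -272.8416) = (-65.21603584, 3.016832)
r = -65.21603584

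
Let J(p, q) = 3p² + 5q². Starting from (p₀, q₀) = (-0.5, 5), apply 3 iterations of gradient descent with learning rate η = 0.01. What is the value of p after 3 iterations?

∇J = (6p, 10q)
Step 1: at (-0.5, 5), ∇J = (-3, 50) → (-0.5, 5) − 0.01·(-3, 50) = (-0.47, 4.5)
Step 2: at (-0.47, 4.5), ∇J = (-2.82, 45) → (-0.47, 4.5) − 0.01·(-2.82, 45) = (-0.4418, 4.05)
Step 3: at (-0.4418, 4.05), ∇J = (-2.6508, 40.5) → (-0.4418, 4.05) − 0.01·(-2.6508, 40.5) = (-0.415292, 3.645)
p = -0.415292

-0.415292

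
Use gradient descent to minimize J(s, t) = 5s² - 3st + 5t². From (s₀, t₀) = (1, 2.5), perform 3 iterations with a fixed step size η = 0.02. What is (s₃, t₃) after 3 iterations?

∇J = (10s - 3t, -3s + 10t)
Step 1: at (1, 2.5), ∇J = (2.5, 22) → (1, 2.5) − 0.02·(2.5, 22) = (0.95, 2.06)
Step 2: at (0.95, 2.06), ∇J = (3.32, 17.75) → (0.95, 2.06) − 0.02·(3.32, 17.75) = (0.8836, 1.705)
Step 3: at (0.8836, 1.705), ∇J = (3.721, 14.3992) → (0.8836, 1.705) − 0.02·(3.721, 14.3992) = (0.80918, 1.417016)

(0.80918, 1.417016)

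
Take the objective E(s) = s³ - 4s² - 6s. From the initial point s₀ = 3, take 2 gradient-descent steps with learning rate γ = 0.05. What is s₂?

E′(s) = 3s² - 8s - 6
s₁ = 3 − 0.05·(-3) = 3.15
s₂ = 3.15 − 0.05·(-1.4325) = 3.221625

3.221625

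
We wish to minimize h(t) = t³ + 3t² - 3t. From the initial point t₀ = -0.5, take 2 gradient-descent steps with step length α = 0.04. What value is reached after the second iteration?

h′(t) = 3t² + 6t - 3
Step 1: h′(-0.5) = -5.25; t₁ = -0.5 − 0.04·(-5.25) = -0.29
Step 2: h′(-0.29) = -4.4877; t₂ = -0.29 − 0.04·(-4.4877) = -0.110492

-0.110492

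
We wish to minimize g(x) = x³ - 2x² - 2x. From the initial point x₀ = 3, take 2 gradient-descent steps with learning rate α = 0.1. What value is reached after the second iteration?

1.713

g′(x) = 3x² - 4x - 2
x₁ = 3 − 0.1·13 = 1.7
x₂ = 1.7 − 0.1·(-0.13) = 1.713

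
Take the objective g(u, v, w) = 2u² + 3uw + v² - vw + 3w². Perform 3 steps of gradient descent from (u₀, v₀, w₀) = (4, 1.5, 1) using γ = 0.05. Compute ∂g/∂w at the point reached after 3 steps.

∇g = (4u + 3w, 2v - w, 3u - v + 6w)
Step 1: at (4, 1.5, 1), ∇g = (19, 2, 16.5) → (4, 1.5, 1) − 0.05·(19, 2, 16.5) = (3.05, 1.4, 0.175)
Step 2: at (3.05, 1.4, 0.175), ∇g = (12.725, 2.625, 8.8) → (3.05, 1.4, 0.175) − 0.05·(12.725, 2.625, 8.8) = (2.41375, 1.26875, -0.265)
Step 3: at (2.41375, 1.26875, -0.265), ∇g = (8.86, 2.8025, 4.3825) → (2.41375, 1.26875, -0.265) − 0.05·(8.86, 2.8025, 4.3825) = (1.97075, 1.128625, -0.484125)
∂g/∂w at (1.97075, 1.128625, -0.484125) = 1.878875

1.878875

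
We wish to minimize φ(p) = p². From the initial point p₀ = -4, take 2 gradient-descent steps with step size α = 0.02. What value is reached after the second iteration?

-3.6864

φ′(p) = 2p
Step 1: φ′(-4) = -8; p₁ = -4 − 0.02·(-8) = -3.84
Step 2: φ′(-3.84) = -7.68; p₂ = -3.84 − 0.02·(-7.68) = -3.6864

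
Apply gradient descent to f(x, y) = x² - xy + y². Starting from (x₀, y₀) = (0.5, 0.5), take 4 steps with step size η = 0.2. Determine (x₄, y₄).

(0.2048, 0.2048)

∇f = (2x - y, -x + 2y)
(x₁, y₁) = (0.5, 0.5) − 0.2·(0.5, 0.5) = (0.4, 0.4)
(x₂, y₂) = (0.4, 0.4) − 0.2·(0.4, 0.4) = (0.32, 0.32)
(x₃, y₃) = (0.32, 0.32) − 0.2·(0.32, 0.32) = (0.256, 0.256)
(x₄, y₄) = (0.256, 0.256) − 0.2·(0.256, 0.256) = (0.2048, 0.2048)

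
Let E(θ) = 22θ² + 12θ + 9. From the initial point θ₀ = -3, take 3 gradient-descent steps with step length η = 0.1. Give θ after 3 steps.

E′(θ) = 44θ + 12
θ₁ = -3 − 0.1·(-120) = 9
θ₂ = 9 − 0.1·408 = -31.8
θ₃ = -31.8 − 0.1·(-1387.2) = 106.92

106.92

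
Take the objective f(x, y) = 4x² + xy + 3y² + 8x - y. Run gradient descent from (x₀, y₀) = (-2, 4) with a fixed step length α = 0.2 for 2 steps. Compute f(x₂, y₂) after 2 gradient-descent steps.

-4.0896

∇f = (8x + y + 8, x + 6y - 1)
Step 1: at (-2, 4), ∇f = (-4, 21) → (-2, 4) − 0.2·(-4, 21) = (-1.2, -0.2)
Step 2: at (-1.2, -0.2), ∇f = (-1.8, -3.4) → (-1.2, -0.2) − 0.2·(-1.8, -3.4) = (-0.84, 0.48)
f(-0.84, 0.48) = -4.0896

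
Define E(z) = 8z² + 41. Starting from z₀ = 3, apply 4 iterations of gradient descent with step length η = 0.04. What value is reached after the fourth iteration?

E′(z) = 16z
z₁ = 3 − 0.04·48 = 1.08
z₂ = 1.08 − 0.04·17.28 = 0.3888
z₃ = 0.3888 − 0.04·6.2208 = 0.139968
z₄ = 0.139968 − 0.04·2.239488 = 0.05038848

0.05038848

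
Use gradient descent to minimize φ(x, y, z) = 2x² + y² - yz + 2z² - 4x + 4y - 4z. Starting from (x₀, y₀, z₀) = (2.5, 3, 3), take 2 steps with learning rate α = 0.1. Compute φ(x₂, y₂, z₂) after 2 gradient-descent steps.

∇φ = (4x - 4, 2y - z + 4, -y + 4z - 4)
(x₁, y₁, z₁) = (2.5, 3, 3) − 0.1·(6, 7, 5) = (1.9, 2.3, 2.5)
(x₂, y₂, z₂) = (1.9, 2.3, 2.5) − 0.1·(3.6, 6.1, 3.7) = (1.54, 1.69, 2.13)
φ(1.54, 1.69, 2.13) = 5.1534

5.1534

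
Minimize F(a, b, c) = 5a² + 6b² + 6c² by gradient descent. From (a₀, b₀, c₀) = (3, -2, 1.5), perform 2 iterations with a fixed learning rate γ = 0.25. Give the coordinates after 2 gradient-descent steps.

(6.75, -8, 6)

∇F = (10a, 12b, 12c)
(a₁, b₁, c₁) = (3, -2, 1.5) − 0.25·(30, -24, 18) = (-4.5, 4, -3)
(a₂, b₂, c₂) = (-4.5, 4, -3) − 0.25·(-45, 48, -36) = (6.75, -8, 6)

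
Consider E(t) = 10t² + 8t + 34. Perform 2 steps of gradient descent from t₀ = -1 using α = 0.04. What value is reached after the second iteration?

-0.424

E′(t) = 20t + 8
Step 1: E′(-1) = -12; t₁ = -1 − 0.04·(-12) = -0.52
Step 2: E′(-0.52) = -2.4; t₂ = -0.52 − 0.04·(-2.4) = -0.424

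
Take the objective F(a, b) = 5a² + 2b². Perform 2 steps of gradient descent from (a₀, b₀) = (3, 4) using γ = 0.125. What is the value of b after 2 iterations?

∇F = (10a, 4b)
Step 1: at (3, 4), ∇F = (30, 16) → (3, 4) − 0.125·(30, 16) = (-0.75, 2)
Step 2: at (-0.75, 2), ∇F = (-7.5, 8) → (-0.75, 2) − 0.125·(-7.5, 8) = (0.1875, 1)
b = 1

1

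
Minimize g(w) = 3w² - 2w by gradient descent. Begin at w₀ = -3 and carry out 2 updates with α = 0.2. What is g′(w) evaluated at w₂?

-0.8

g′(w) = 6w - 2
w₁ = -3 − 0.2·(-20) = 1
w₂ = 1 − 0.2·4 = 0.2
g′(w) at (0.2) = -0.8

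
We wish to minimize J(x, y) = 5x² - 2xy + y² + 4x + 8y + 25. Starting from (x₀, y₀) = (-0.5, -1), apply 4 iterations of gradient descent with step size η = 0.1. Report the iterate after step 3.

(-0.856, -2.772)

∇J = (10x - 2y + 4, -2x + 2y + 8)
Step 1: at (-0.5, -1), ∇J = (1, 7) → (-0.5, -1) − 0.1·(1, 7) = (-0.6, -1.7)
Step 2: at (-0.6, -1.7), ∇J = (1.4, 5.8) → (-0.6, -1.7) − 0.1·(1.4, 5.8) = (-0.74, -2.28)
Step 3: at (-0.74, -2.28), ∇J = (1.16, 4.92) → (-0.74, -2.28) − 0.1·(1.16, 4.92) = (-0.856, -2.772)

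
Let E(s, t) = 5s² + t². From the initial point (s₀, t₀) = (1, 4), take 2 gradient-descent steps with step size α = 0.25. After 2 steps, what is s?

2.25

∇E = (10s, 2t)
Step 1: at (1, 4), ∇E = (10, 8) → (1, 4) − 0.25·(10, 8) = (-1.5, 2)
Step 2: at (-1.5, 2), ∇E = (-15, 4) → (-1.5, 2) − 0.25·(-15, 4) = (2.25, 1)
s = 2.25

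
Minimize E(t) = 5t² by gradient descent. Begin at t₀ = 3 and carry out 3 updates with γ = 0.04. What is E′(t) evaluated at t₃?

6.48

E′(t) = 10t
t₁ = 3 − 0.04·30 = 1.8
t₂ = 1.8 − 0.04·18 = 1.08
t₃ = 1.08 − 0.04·10.8 = 0.648
E′(t) at (0.648) = 6.48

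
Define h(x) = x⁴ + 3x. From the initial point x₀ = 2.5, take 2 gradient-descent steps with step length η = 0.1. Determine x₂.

22.22205

h′(x) = 4x³ + 3
Step 1: h′(2.5) = 65.5; x₁ = 2.5 − 0.1·65.5 = -4.05
Step 2: h′(-4.05) = -262.7205; x₂ = -4.05 − 0.1·(-262.7205) = 22.22205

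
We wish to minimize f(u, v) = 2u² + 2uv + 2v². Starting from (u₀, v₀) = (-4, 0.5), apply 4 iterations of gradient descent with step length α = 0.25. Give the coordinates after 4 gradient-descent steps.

∇f = (4u + 2v, 2u + 4v)
(u₁, v₁) = (-4, 0.5) − 0.25·(-15, -6) = (-0.25, 2)
(u₂, v₂) = (-0.25, 2) − 0.25·(3, 7.5) = (-1, 0.125)
(u₃, v₃) = (-1, 0.125) − 0.25·(-3.75, -1.5) = (-0.0625, 0.5)
(u₄, v₄) = (-0.0625, 0.5) − 0.25·(0.75, 1.875) = (-0.25, 0.03125)

(-0.25, 0.03125)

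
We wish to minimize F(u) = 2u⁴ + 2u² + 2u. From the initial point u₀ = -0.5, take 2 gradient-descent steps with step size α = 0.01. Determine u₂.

F′(u) = 8u³ + 4u + 2
u₁ = -0.5 − 0.01·(-1) = -0.49
u₂ = -0.49 − 0.01·(-0.901192) = -0.48098808

-0.48098808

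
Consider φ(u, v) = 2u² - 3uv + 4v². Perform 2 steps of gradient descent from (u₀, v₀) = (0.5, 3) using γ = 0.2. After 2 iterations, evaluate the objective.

∇φ = (4u - 3v, -3u + 8v)
Step 1: at (0.5, 3), ∇φ = (-7, 22.5) → (0.5, 3) − 0.2·(-7, 22.5) = (1.9, -1.5)
Step 2: at (1.9, -1.5), ∇φ = (12.1, -17.7) → (1.9, -1.5) − 0.2·(12.1, -17.7) = (-0.52, 2.04)
φ(-0.52, 2.04) = 20.3696

20.3696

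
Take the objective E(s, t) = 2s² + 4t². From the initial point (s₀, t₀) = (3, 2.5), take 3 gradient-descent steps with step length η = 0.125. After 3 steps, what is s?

∇E = (4s, 8t)
Step 1: at (3, 2.5), ∇E = (12, 20) → (3, 2.5) − 0.125·(12, 20) = (1.5, 0)
Step 2: at (1.5, 0), ∇E = (6, 0) → (1.5, 0) − 0.125·(6, 0) = (0.75, 0)
Step 3: at (0.75, 0), ∇E = (3, 0) → (0.75, 0) − 0.125·(3, 0) = (0.375, 0)
s = 0.375

0.375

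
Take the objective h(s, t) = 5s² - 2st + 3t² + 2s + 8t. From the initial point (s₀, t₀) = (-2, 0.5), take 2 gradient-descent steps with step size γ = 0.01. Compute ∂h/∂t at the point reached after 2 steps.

12.5608

∇h = (10s - 2t + 2, -2s + 6t + 8)
Step 1: at (-2, 0.5), ∇h = (-19, 15) → (-2, 0.5) − 0.01·(-19, 15) = (-1.81, 0.35)
Step 2: at (-1.81, 0.35), ∇h = (-16.8, 13.72) → (-1.81, 0.35) − 0.01·(-16.8, 13.72) = (-1.642, 0.2128)
∂h/∂t at (-1.642, 0.2128) = 12.5608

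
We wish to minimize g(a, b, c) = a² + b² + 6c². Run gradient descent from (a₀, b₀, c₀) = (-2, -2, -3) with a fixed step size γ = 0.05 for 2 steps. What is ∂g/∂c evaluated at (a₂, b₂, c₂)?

-5.76

∇g = (2a, 2b, 12c)
Step 1: at (-2, -2, -3), ∇g = (-4, -4, -36) → (-2, -2, -3) − 0.05·(-4, -4, -36) = (-1.8, -1.8, -1.2)
Step 2: at (-1.8, -1.8, -1.2), ∇g = (-3.6, -3.6, -14.4) → (-1.8, -1.8, -1.2) − 0.05·(-3.6, -3.6, -14.4) = (-1.62, -1.62, -0.48)
∂g/∂c at (-1.62, -1.62, -0.48) = -5.76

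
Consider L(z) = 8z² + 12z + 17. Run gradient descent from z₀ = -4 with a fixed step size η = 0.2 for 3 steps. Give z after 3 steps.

33.856

L′(z) = 16z + 12
z₁ = -4 − 0.2·(-52) = 6.4
z₂ = 6.4 − 0.2·114.4 = -16.48
z₃ = -16.48 − 0.2·(-251.68) = 33.856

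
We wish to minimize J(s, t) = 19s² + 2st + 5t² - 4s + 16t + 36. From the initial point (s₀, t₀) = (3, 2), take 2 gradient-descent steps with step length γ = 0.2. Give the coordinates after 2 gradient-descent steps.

(134.04, 11.12)

∇J = (38s + 2t - 4, 2s + 10t + 16)
Step 1: at (3, 2), ∇J = (114, 42) → (3, 2) − 0.2·(114, 42) = (-19.8, -6.4)
Step 2: at (-19.8, -6.4), ∇J = (-769.2, -87.6) → (-19.8, -6.4) − 0.2·(-769.2, -87.6) = (134.04, 11.12)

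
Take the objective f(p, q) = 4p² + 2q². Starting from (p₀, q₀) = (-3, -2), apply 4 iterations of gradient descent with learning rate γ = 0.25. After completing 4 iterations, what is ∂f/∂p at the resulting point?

-24

∇f = (8p, 4q)
Step 1: at (-3, -2), ∇f = (-24, -8) → (-3, -2) − 0.25·(-24, -8) = (3, 0)
Step 2: at (3, 0), ∇f = (24, 0) → (3, 0) − 0.25·(24, 0) = (-3, 0)
Step 3: at (-3, 0), ∇f = (-24, 0) → (-3, 0) − 0.25·(-24, 0) = (3, 0)
Step 4: at (3, 0), ∇f = (24, 0) → (3, 0) − 0.25·(24, 0) = (-3, 0)
∂f/∂p at (-3, 0) = -24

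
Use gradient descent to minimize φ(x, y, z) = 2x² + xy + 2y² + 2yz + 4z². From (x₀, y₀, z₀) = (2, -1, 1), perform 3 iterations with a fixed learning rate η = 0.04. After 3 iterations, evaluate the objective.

3.864858247168

∇φ = (4x + y, x + 4y + 2z, 2y + 8z)
(x₁, y₁, z₁) = (2, -1, 1) − 0.04·(7, 0, 6) = (1.72, -1, 0.76)
(x₂, y₂, z₂) = (1.72, -1, 0.76) − 0.04·(5.88, -0.76, 4.08) = (1.4848, -0.9696, 0.5968)
(x₃, y₃, z₃) = (1.4848, -0.9696, 0.5968) − 0.04·(4.9696, -1.2, 2.8352) = (1.286016, -0.9216, 0.483392)
φ(1.286016, -0.9216, 0.483392) = 3.864858247168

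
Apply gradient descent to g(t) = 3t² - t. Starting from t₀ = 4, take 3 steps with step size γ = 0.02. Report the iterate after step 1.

g′(t) = 6t - 1
Step 1: g′(4) = 23; t₁ = 4 − 0.02·23 = 3.54

3.54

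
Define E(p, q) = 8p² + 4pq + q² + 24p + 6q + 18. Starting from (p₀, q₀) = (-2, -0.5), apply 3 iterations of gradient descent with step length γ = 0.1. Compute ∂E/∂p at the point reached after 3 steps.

3.616

∇E = (16p + 4q + 24, 4p + 2q + 6)
(p₁, q₁) = (-2, -0.5) − 0.1·(-10, -3) = (-1, -0.2)
(p₂, q₂) = (-1, -0.2) − 0.1·(7.2, 1.6) = (-1.72, -0.36)
(p₃, q₃) = (-1.72, -0.36) − 0.1·(-4.96, -1.6) = (-1.224, -0.2)
∂E/∂p at (-1.224, -0.2) = 3.616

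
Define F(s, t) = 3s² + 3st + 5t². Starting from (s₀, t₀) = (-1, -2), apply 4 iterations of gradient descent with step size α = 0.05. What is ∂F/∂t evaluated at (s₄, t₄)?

-0.75749375

∇F = (6s + 3t, 3s + 10t)
(s₁, t₁) = (-1, -2) − 0.05·(-12, -23) = (-0.4, -0.85)
(s₂, t₂) = (-0.4, -0.85) − 0.05·(-4.95, -9.7) = (-0.1525, -0.365)
(s₃, t₃) = (-0.1525, -0.365) − 0.05·(-2.01, -4.1075) = (-0.052, -0.159625)
(s₄, t₄) = (-0.052, -0.159625) − 0.05·(-0.790875, -1.75225) = (-0.01245625, -0.0720125)
∂F/∂t at (-0.01245625, -0.0720125) = -0.75749375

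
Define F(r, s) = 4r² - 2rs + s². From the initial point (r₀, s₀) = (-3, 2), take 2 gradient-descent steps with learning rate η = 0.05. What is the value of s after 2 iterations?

∇F = (8r - 2s, -2r + 2s)
(r₁, s₁) = (-3, 2) − 0.05·(-28, 10) = (-1.6, 1.5)
(r₂, s₂) = (-1.6, 1.5) − 0.05·(-15.8, 6.2) = (-0.81, 1.19)
s = 1.19

1.19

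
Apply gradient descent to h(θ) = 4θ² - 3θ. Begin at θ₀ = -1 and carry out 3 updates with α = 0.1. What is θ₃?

0.364

h′(θ) = 8θ - 3
θ₁ = -1 − 0.1·(-11) = 0.1
θ₂ = 0.1 − 0.1·(-2.2) = 0.32
θ₃ = 0.32 − 0.1·(-0.44) = 0.364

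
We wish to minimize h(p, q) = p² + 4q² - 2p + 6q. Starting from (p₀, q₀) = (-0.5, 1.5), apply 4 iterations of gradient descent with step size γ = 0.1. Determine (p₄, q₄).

∇h = (2p - 2, 8q + 6)
Step 1: at (-0.5, 1.5), ∇h = (-3, 18) → (-0.5, 1.5) − 0.1·(-3, 18) = (-0.2, -0.3)
Step 2: at (-0.2, -0.3), ∇h = (-2.4, 3.6) → (-0.2, -0.3) − 0.1·(-2.4, 3.6) = (0.04, -0.66)
Step 3: at (0.04, -0.66), ∇h = (-1.92, 0.72) → (0.04, -0.66) − 0.1·(-1.92, 0.72) = (0.232, -0.732)
Step 4: at (0.232, -0.732), ∇h = (-1.536, 0.144) → (0.232, -0.732) − 0.1·(-1.536, 0.144) = (0.3856, -0.7464)

(0.3856, -0.7464)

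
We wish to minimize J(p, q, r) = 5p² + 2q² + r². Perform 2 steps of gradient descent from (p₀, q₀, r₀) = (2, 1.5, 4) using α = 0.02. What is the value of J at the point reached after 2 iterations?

25.00531328

∇J = (10p, 4q, 2r)
Step 1: at (2, 1.5, 4), ∇J = (20, 6, 8) → (2, 1.5, 4) − 0.02·(20, 6, 8) = (1.6, 1.38, 3.84)
Step 2: at (1.6, 1.38, 3.84), ∇J = (16, 5.52, 7.68) → (1.6, 1.38, 3.84) − 0.02·(16, 5.52, 7.68) = (1.28, 1.2696, 3.6864)
J(1.28, 1.2696, 3.6864) = 25.00531328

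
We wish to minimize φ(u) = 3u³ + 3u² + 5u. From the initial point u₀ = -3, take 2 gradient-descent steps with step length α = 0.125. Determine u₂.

-152.28125

φ′(u) = 9u² + 6u + 5
Step 1: φ′(-3) = 68; u₁ = -3 − 0.125·68 = -11.5
Step 2: φ′(-11.5) = 1126.25; u₂ = -11.5 − 0.125·1126.25 = -152.28125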